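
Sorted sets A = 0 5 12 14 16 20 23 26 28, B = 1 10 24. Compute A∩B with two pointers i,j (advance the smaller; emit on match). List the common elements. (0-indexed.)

intersection = []

[i=0,j=0] 0<1 → i++
[i=1,j=0] 5>1 → j++
[i=1,j=1] 5<10 → i++
[i=2,j=1] 12>10 → j++
[i=2,j=2] 12<24 → i++
[i=3,j=2] 14<24 → i++
[i=4,j=2] 16<24 → i++
[i=5,j=2] 20<24 → i++
[i=6,j=2] 23<24 → i++
[i=7,j=2] 26>24 → j++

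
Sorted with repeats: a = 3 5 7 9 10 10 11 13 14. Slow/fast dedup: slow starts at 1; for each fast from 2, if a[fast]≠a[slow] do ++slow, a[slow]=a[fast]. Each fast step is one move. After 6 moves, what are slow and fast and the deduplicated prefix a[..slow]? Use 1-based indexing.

slow=1 fast=2: a[fast]=5≠a[slow]=3 write a[2]=5, slow++,fast++
slow=2 fast=3: a[fast]=7≠a[slow]=5 write a[3]=7, slow++,fast++
slow=3 fast=4: a[fast]=9≠a[slow]=7 write a[4]=9, slow++,fast++
slow=4 fast=5: a[fast]=10≠a[slow]=9 write a[5]=10, slow++,fast++
slow=5 fast=6: a[fast]=10=a[slow] dup, fast++
slow=5 fast=7: a[fast]=11≠a[slow]=10 write a[6]=11, slow++,fast++

slow=6, fast=8, prefix=[3, 5, 7, 9, 10, 11]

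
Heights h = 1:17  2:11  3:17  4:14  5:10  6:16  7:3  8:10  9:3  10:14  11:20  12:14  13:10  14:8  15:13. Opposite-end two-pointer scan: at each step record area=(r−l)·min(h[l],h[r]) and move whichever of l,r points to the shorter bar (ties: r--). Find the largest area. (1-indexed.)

l=1 r=15: min(17,13)*14=182 best=182 *, r--
l=1 r=14: min(17,8)*13=104 best=182, r--
l=1 r=13: min(17,10)*12=120 best=182, r--
l=1 r=12: min(17,14)*11=154 best=182, r--
l=1 r=11: min(17,20)*10=170 best=182, l++
l=2 r=11: min(11,20)*9=99 best=182, l++
l=3 r=11: min(17,20)*8=136 best=182, l++
l=4 r=11: min(14,20)*7=98 best=182, l++
l=5 r=11: min(10,20)*6=60 best=182, l++
l=6 r=11: min(16,20)*5=80 best=182, l++
l=7 r=11: min(3,20)*4=12 best=182, l++
l=8 r=11: min(10,20)*3=30 best=182, l++
l=9 r=11: min(3,20)*2=6 best=182, l++
l=10 r=11: min(14,20)*1=14 best=182, l++

max area = 182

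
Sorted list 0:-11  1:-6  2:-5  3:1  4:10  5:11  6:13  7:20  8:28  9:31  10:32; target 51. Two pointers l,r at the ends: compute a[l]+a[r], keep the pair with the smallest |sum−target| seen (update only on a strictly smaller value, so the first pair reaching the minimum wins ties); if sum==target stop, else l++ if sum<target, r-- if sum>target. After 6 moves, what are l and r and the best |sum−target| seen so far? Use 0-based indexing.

l=0 r=10: -11+32=21 d=30 *, l++
l=1 r=10: -6+32=26 d=25 *, l++
l=2 r=10: -5+32=27 d=24 *, l++
l=3 r=10: 1+32=33 d=18 *, l++
l=4 r=10: 10+32=42 d=9 *, l++
l=5 r=10: 11+32=43 d=8 *, l++

l=6, r=10, best |Δ|=8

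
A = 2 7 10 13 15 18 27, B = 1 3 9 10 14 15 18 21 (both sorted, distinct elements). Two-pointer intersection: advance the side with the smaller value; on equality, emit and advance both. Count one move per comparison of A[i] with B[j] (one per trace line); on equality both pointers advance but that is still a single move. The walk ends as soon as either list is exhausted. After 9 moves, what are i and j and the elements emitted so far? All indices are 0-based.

i=0 j=0: 2>1, j++
i=0 j=1: 2<3, i++
i=1 j=1: 7>3, j++
i=1 j=2: 7<9, i++
i=2 j=2: 10>9, j++
i=2 j=3: 10==10 emit, i++,j++
i=3 j=4: 13<14, i++
i=4 j=4: 15>14, j++
i=4 j=5: 15==15 emit, i++,j++

i=5, j=6, emitted=[10, 15]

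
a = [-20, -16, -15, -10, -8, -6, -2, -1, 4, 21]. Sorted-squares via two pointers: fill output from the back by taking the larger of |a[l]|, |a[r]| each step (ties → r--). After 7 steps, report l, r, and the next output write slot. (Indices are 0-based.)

[0,9] |-20|<=|21| out[9]=441 → r--
[0,8] |-20|>|4| out[8]=400 → l++
[1,8] |-16|>|4| out[7]=256 → l++
[2,8] |-15|>|4| out[6]=225 → l++
[3,8] |-10|>|4| out[5]=100 → l++
[4,8] |-8|>|4| out[4]=64 → l++
[5,8] |-6|>|4| out[3]=36 → l++

l=6, r=8, next write slot=2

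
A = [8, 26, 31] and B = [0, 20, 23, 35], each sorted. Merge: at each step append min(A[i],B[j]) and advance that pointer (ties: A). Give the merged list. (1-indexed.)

[i=1,j=1] A[i]=8>B[j]=0 take 0 → j++
[i=1,j=2] A[i]=8<=B[j]=20 take 8 → i++
[i=2,j=2] A[i]=26>B[j]=20 take 20 → j++
[i=2,j=3] A[i]=26>B[j]=23 take 23 → j++
[i=2,j=4] A[i]=26<=B[j]=35 take 26 → i++
[i=3,j=4] A[i]=31<=B[j]=35 take 31 → i++
[i=4,j=4] A done, take B[j]=35 → j++

[0, 8, 20, 23, 26, 31, 35]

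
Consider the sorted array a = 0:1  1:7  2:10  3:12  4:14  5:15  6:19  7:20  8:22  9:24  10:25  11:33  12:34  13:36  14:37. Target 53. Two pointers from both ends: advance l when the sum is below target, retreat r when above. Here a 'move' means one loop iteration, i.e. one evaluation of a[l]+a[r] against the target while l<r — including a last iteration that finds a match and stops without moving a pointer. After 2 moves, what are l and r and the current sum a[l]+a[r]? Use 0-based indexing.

l=2, r=14, sum=47

l=0 r=14: 1+37=38 <53, l++
l=1 r=14: 7+37=44 <53, l++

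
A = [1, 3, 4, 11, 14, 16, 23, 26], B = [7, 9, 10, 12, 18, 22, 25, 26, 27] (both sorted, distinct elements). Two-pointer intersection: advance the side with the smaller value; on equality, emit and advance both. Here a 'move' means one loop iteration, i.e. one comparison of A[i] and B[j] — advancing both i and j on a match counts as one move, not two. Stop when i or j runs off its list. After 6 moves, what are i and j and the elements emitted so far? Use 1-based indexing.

i=4, j=4, emitted=[]

[i=1,j=1] 1<7 → i++
[i=2,j=1] 3<7 → i++
[i=3,j=1] 4<7 → i++
[i=4,j=1] 11>7 → j++
[i=4,j=2] 11>9 → j++
[i=4,j=3] 11>10 → j++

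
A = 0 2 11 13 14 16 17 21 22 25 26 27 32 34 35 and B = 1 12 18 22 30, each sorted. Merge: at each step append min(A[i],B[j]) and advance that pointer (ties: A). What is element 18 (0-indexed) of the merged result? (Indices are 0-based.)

merged[18] = 34

i=0 j=0: A[i]=0<=B[j]=1 take 0, i++
i=1 j=0: A[i]=2>B[j]=1 take 1, j++
i=1 j=1: A[i]=2<=B[j]=12 take 2, i++
i=2 j=1: A[i]=11<=B[j]=12 take 11, i++
i=3 j=1: A[i]=13>B[j]=12 take 12, j++
i=3 j=2: A[i]=13<=B[j]=18 take 13, i++
i=4 j=2: A[i]=14<=B[j]=18 take 14, i++
i=5 j=2: A[i]=16<=B[j]=18 take 16, i++
i=6 j=2: A[i]=17<=B[j]=18 take 17, i++
i=7 j=2: A[i]=21>B[j]=18 take 18, j++
i=7 j=3: A[i]=21<=B[j]=22 take 21, i++
i=8 j=3: A[i]=22<=B[j]=22 take 22, i++
i=9 j=3: A[i]=25>B[j]=22 take 22, j++
i=9 j=4: A[i]=25<=B[j]=30 take 25, i++
i=10 j=4: A[i]=26<=B[j]=30 take 26, i++
i=11 j=4: A[i]=27<=B[j]=30 take 27, i++
i=12 j=4: A[i]=32>B[j]=30 take 30, j++
i=12 j=5: B done, take A[i]=32, i++
i=13 j=5: B done, take A[i]=34, i++
i=14 j=5: B done, take A[i]=35, i++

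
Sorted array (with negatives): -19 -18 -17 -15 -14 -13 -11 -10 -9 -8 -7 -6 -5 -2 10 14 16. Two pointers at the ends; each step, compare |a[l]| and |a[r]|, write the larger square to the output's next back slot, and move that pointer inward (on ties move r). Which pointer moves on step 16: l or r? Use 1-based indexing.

l

l=1 r=17: |-19|>|16| out[17]=361, l++
l=2 r=17: |-18|>|16| out[16]=324, l++
l=3 r=17: |-17|>|16| out[15]=289, l++
l=4 r=17: |-15|<=|16| out[14]=256, r--
l=4 r=16: |-15|>|14| out[13]=225, l++
l=5 r=16: |-14|<=|14| out[12]=196, r--
l=5 r=15: |-14|>|10| out[11]=196, l++
l=6 r=15: |-13|>|10| out[10]=169, l++
l=7 r=15: |-11|>|10| out[9]=121, l++
l=8 r=15: |-10|<=|10| out[8]=100, r--
l=8 r=14: |-10|>|-2| out[7]=100, l++
l=9 r=14: |-9|>|-2| out[6]=81, l++
l=10 r=14: |-8|>|-2| out[5]=64, l++
l=11 r=14: |-7|>|-2| out[4]=49, l++
l=12 r=14: |-6|>|-2| out[3]=36, l++
l=13 r=14: |-5|>|-2| out[2]=25, l++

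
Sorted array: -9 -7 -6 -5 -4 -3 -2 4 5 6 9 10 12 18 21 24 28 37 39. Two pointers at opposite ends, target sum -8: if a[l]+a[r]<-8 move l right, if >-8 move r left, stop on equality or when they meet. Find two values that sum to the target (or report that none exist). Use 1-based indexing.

(-6, -2)

[1,19] -9+39=30 >-8 → r--
[1,18] -9+37=28 >-8 → r--
[1,17] -9+28=19 >-8 → r--
[1,16] -9+24=15 >-8 → r--
[1,15] -9+21=12 >-8 → r--
[1,14] -9+18=9 >-8 → r--
[1,13] -9+12=3 >-8 → r--
[1,12] -9+10=1 >-8 → r--
[1,11] -9+9=0 >-8 → r--
[1,10] -9+6=-3 >-8 → r--
[1,9] -9+5=-4 >-8 → r--
[1,8] -9+4=-5 >-8 → r--
[1,7] -9+-2=-11 <-8 → l++
[2,7] -7+-2=-9 <-8 → l++
[3,7] -6+-2=-8 → found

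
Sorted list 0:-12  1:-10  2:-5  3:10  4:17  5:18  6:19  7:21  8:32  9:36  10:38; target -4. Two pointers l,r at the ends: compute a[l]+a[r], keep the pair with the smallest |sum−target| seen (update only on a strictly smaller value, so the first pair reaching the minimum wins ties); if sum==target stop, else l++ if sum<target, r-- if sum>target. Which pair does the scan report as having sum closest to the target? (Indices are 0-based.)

[0,10] -12+38=26 d=30 * → r--
[0,9] -12+36=24 d=28 * → r--
[0,8] -12+32=20 d=24 * → r--
[0,7] -12+21=9 d=13 * → r--
[0,6] -12+19=7 d=11 * → r--
[0,5] -12+18=6 d=10 * → r--
[0,4] -12+17=5 d=9 * → r--
[0,3] -12+10=-2 d=2 * → r--
[0,2] -12+-5=-17 d=13 → l++
[1,2] -10+-5=-15 d=11 → l++

pair (-12, 10) with sum -2 (|Δ|=2)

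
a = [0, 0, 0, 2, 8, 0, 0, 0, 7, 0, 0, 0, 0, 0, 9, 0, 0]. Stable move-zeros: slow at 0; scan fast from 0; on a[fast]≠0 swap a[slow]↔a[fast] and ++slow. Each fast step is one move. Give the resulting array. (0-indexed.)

[2, 8, 7, 9, 0, 0, 0, 0, 0, 0, 0, 0, 0, 0, 0, 0, 0]

(s=0,f=0) a[fast]=0 → fast++
(s=0,f=1) a[fast]=0 → fast++
(s=0,f=2) a[fast]=0 → fast++
(s=0,f=3) a[fast]=2≠0 swap→a[0]=2 → slow++,fast++
(s=1,f=4) a[fast]=8≠0 swap→a[1]=8 → slow++,fast++
(s=2,f=5) a[fast]=0 → fast++
(s=2,f=6) a[fast]=0 → fast++
(s=2,f=7) a[fast]=0 → fast++
(s=2,f=8) a[fast]=7≠0 swap→a[2]=7 → slow++,fast++
(s=3,f=9) a[fast]=0 → fast++
(s=3,f=10) a[fast]=0 → fast++
(s=3,f=11) a[fast]=0 → fast++
(s=3,f=12) a[fast]=0 → fast++
(s=3,f=13) a[fast]=0 → fast++
(s=3,f=14) a[fast]=9≠0 swap→a[3]=9 → slow++,fast++
(s=4,f=15) a[fast]=0 → fast++
(s=4,f=16) a[fast]=0 → fast++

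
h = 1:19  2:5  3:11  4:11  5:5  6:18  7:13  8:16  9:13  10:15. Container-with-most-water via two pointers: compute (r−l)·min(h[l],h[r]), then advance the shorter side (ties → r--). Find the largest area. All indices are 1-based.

l=1 r=10: min(19,15)*9=135 best=135 *, r--
l=1 r=9: min(19,13)*8=104 best=135, r--
l=1 r=8: min(19,16)*7=112 best=135, r--
l=1 r=7: min(19,13)*6=78 best=135, r--
l=1 r=6: min(19,18)*5=90 best=135, r--
l=1 r=5: min(19,5)*4=20 best=135, r--
l=1 r=4: min(19,11)*3=33 best=135, r--
l=1 r=3: min(19,11)*2=22 best=135, r--
l=1 r=2: min(19,5)*1=5 best=135, r--

max area = 135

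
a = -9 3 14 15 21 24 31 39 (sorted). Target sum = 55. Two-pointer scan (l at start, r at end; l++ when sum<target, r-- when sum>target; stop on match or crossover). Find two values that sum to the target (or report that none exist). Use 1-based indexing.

[1,8] -9+39=30 <55 → l++
[2,8] 3+39=42 <55 → l++
[3,8] 14+39=53 <55 → l++
[4,8] 15+39=54 <55 → l++
[5,8] 21+39=60 >55 → r--
[5,7] 21+31=52 <55 → l++
[6,7] 24+31=55 → found

(24, 31)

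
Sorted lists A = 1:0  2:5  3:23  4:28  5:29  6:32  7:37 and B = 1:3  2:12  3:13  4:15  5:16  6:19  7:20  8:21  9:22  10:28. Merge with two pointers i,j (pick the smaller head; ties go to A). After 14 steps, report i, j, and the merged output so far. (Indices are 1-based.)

i=1 j=1: A[i]=0<=B[j]=3 take 0, i++
i=2 j=1: A[i]=5>B[j]=3 take 3, j++
i=2 j=2: A[i]=5<=B[j]=12 take 5, i++
i=3 j=2: A[i]=23>B[j]=12 take 12, j++
i=3 j=3: A[i]=23>B[j]=13 take 13, j++
i=3 j=4: A[i]=23>B[j]=15 take 15, j++
i=3 j=5: A[i]=23>B[j]=16 take 16, j++
i=3 j=6: A[i]=23>B[j]=19 take 19, j++
i=3 j=7: A[i]=23>B[j]=20 take 20, j++
i=3 j=8: A[i]=23>B[j]=21 take 21, j++
i=3 j=9: A[i]=23>B[j]=22 take 22, j++
i=3 j=10: A[i]=23<=B[j]=28 take 23, i++
i=4 j=10: A[i]=28<=B[j]=28 take 28, i++
i=5 j=10: A[i]=29>B[j]=28 take 28, j++

i=5, j=11, merged so far=[0, 3, 5, 12, 13, 15, 16, 19, 20, 21, 22, 23, 28, 28]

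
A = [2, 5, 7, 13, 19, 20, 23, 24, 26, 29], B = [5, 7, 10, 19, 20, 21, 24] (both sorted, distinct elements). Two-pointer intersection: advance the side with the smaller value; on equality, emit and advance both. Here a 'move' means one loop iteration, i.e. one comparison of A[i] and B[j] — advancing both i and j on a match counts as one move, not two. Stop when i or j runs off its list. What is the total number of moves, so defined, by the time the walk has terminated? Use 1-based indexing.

10 moves

i=1 j=1: 2<5, i++
i=2 j=1: 5==5 emit, i++,j++
i=3 j=2: 7==7 emit, i++,j++
i=4 j=3: 13>10, j++
i=4 j=4: 13<19, i++
i=5 j=4: 19==19 emit, i++,j++
i=6 j=5: 20==20 emit, i++,j++
i=7 j=6: 23>21, j++
i=7 j=7: 23<24, i++
i=8 j=7: 24==24 emit, i++,j++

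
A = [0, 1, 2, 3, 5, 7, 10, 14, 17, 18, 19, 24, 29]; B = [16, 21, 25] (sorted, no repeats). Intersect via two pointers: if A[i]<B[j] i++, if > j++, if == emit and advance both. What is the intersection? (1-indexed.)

i=1 j=1: 0<16, i++
i=2 j=1: 1<16, i++
i=3 j=1: 2<16, i++
i=4 j=1: 3<16, i++
i=5 j=1: 5<16, i++
i=6 j=1: 7<16, i++
i=7 j=1: 10<16, i++
i=8 j=1: 14<16, i++
i=9 j=1: 17>16, j++
i=9 j=2: 17<21, i++
i=10 j=2: 18<21, i++
i=11 j=2: 19<21, i++
i=12 j=2: 24>21, j++
i=12 j=3: 24<25, i++
i=13 j=3: 29>25, j++

intersection = []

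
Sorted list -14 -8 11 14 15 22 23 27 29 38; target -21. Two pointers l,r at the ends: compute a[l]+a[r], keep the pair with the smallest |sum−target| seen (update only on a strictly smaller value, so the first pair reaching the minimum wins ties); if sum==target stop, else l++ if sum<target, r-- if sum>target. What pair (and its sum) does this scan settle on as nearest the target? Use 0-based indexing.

[0,9] -14+38=24 d=45 * → r--
[0,8] -14+29=15 d=36 * → r--
[0,7] -14+27=13 d=34 * → r--
[0,6] -14+23=9 d=30 * → r--
[0,5] -14+22=8 d=29 * → r--
[0,4] -14+15=1 d=22 * → r--
[0,3] -14+14=0 d=21 * → r--
[0,2] -14+11=-3 d=18 * → r--
[0,1] -14+-8=-22 d=1 * → l++

pair (-14, -8) with sum -22 (|Δ|=1)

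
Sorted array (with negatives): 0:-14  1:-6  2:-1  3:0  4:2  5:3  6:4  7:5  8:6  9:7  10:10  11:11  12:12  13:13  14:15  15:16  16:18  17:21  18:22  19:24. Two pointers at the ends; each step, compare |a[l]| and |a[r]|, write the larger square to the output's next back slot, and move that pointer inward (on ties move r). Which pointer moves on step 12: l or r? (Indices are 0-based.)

[0,19] |-14|<=|24| out[19]=576 → r--
[0,18] |-14|<=|22| out[18]=484 → r--
[0,17] |-14|<=|21| out[17]=441 → r--
[0,16] |-14|<=|18| out[16]=324 → r--
[0,15] |-14|<=|16| out[15]=256 → r--
[0,14] |-14|<=|15| out[14]=225 → r--
[0,13] |-14|>|13| out[13]=196 → l++
[1,13] |-6|<=|13| out[12]=169 → r--
[1,12] |-6|<=|12| out[11]=144 → r--
[1,11] |-6|<=|11| out[10]=121 → r--
[1,10] |-6|<=|10| out[9]=100 → r--
[1,9] |-6|<=|7| out[8]=49 → r--

r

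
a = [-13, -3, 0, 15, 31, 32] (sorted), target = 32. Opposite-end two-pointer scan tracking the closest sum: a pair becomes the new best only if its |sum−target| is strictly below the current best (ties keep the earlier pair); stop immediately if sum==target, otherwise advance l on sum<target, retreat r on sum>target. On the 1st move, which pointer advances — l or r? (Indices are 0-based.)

[0,5] -13+32=19 d=13 * → l++

l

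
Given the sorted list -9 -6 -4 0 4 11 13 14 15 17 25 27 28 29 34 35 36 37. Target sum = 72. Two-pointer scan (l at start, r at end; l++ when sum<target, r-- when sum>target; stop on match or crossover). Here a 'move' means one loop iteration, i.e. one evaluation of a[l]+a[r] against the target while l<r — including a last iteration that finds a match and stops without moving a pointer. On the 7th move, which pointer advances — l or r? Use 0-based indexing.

l

l=0 r=17: -9+37=28 <72, l++
l=1 r=17: -6+37=31 <72, l++
l=2 r=17: -4+37=33 <72, l++
l=3 r=17: 0+37=37 <72, l++
l=4 r=17: 4+37=41 <72, l++
l=5 r=17: 11+37=48 <72, l++
l=6 r=17: 13+37=50 <72, l++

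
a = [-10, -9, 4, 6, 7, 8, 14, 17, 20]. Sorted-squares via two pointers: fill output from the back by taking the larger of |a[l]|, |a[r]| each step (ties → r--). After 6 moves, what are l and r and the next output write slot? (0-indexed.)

l=2, r=4, next write slot=2

l=0 r=8: |-10|<=|20| out[8]=400, r--
l=0 r=7: |-10|<=|17| out[7]=289, r--
l=0 r=6: |-10|<=|14| out[6]=196, r--
l=0 r=5: |-10|>|8| out[5]=100, l++
l=1 r=5: |-9|>|8| out[4]=81, l++
l=2 r=5: |4|<=|8| out[3]=64, r--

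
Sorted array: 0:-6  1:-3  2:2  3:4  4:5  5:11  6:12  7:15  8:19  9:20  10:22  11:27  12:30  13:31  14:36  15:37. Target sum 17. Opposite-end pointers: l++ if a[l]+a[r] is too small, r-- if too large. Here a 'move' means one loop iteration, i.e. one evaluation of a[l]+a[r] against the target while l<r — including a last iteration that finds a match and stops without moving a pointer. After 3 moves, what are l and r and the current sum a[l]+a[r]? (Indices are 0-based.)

l=0, r=12, sum=24

l=0 r=15: -6+37=31 >17, r--
l=0 r=14: -6+36=30 >17, r--
l=0 r=13: -6+31=25 >17, r--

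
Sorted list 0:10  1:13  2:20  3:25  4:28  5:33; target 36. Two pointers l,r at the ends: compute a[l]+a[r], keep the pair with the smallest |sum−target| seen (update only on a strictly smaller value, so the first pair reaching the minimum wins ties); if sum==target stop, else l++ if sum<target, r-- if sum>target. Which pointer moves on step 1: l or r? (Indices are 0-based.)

r

[0,5] 10+33=43 d=7 * → r--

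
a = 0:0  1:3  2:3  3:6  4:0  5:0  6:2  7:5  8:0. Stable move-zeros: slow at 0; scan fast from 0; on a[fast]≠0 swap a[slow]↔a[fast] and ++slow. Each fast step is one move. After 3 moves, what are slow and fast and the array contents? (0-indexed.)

slow=2, fast=3, a=[3, 3, 0, 6, 0, 0, 2, 5, 0]

(s=0,f=0) a[fast]=0 → fast++
(s=0,f=1) a[fast]=3≠0 swap→a[0]=3 → slow++,fast++
(s=1,f=2) a[fast]=3≠0 swap→a[1]=3 → slow++,fast++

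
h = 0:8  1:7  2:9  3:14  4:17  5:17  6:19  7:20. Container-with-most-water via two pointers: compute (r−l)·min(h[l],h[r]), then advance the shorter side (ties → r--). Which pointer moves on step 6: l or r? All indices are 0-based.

l

[0,7] min(8,20)*7=56 best=56 * → l++
[1,7] min(7,20)*6=42 best=56 → l++
[2,7] min(9,20)*5=45 best=56 → l++
[3,7] min(14,20)*4=56 best=56 → l++
[4,7] min(17,20)*3=51 best=56 → l++
[5,7] min(17,20)*2=34 best=56 → l++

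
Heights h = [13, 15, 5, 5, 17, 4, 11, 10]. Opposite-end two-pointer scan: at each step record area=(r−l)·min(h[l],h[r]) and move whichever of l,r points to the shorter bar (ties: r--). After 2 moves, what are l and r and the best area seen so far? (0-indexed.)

l=0, r=5, best area=70

[0,7] min(13,10)*7=70 best=70 * → r--
[0,6] min(13,11)*6=66 best=70 → r--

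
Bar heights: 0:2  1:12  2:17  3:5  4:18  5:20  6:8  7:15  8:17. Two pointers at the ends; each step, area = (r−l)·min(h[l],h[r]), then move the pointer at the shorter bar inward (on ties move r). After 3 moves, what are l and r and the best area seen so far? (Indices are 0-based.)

l=2, r=7, best area=102

[0,8] min(2,17)*8=16 best=16 * → l++
[1,8] min(12,17)*7=84 best=84 * → l++
[2,8] min(17,17)*6=102 best=102 * → r--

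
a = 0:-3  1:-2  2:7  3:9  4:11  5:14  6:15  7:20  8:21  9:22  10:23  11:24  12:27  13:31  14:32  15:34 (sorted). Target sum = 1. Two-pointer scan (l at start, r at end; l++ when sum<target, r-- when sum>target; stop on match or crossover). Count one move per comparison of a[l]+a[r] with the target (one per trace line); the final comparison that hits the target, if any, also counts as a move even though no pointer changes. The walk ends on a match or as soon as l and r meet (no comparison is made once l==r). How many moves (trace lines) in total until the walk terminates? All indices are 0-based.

15 moves

l=0 r=15: -3+34=31 >1, r--
l=0 r=14: -3+32=29 >1, r--
l=0 r=13: -3+31=28 >1, r--
l=0 r=12: -3+27=24 >1, r--
l=0 r=11: -3+24=21 >1, r--
l=0 r=10: -3+23=20 >1, r--
l=0 r=9: -3+22=19 >1, r--
l=0 r=8: -3+21=18 >1, r--
l=0 r=7: -3+20=17 >1, r--
l=0 r=6: -3+15=12 >1, r--
l=0 r=5: -3+14=11 >1, r--
l=0 r=4: -3+11=8 >1, r--
l=0 r=3: -3+9=6 >1, r--
l=0 r=2: -3+7=4 >1, r--
l=0 r=1: -3+-2=-5 <1, l++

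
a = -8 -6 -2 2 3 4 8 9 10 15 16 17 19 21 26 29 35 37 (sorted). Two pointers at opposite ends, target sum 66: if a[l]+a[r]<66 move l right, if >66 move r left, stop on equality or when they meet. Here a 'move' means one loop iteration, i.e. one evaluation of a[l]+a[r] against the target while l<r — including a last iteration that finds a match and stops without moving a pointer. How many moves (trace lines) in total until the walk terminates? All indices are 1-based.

16 moves

[1,18] -8+37=29 <66 → l++
[2,18] -6+37=31 <66 → l++
[3,18] -2+37=35 <66 → l++
[4,18] 2+37=39 <66 → l++
[5,18] 3+37=40 <66 → l++
[6,18] 4+37=41 <66 → l++
[7,18] 8+37=45 <66 → l++
[8,18] 9+37=46 <66 → l++
[9,18] 10+37=47 <66 → l++
[10,18] 15+37=52 <66 → l++
[11,18] 16+37=53 <66 → l++
[12,18] 17+37=54 <66 → l++
[13,18] 19+37=56 <66 → l++
[14,18] 21+37=58 <66 → l++
[15,18] 26+37=63 <66 → l++
[16,18] 29+37=66 → found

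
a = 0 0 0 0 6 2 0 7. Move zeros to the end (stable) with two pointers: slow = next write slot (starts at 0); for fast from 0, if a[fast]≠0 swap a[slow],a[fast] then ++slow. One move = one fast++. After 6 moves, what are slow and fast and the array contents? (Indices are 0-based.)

(s=0,f=0) a[fast]=0 → fast++
(s=0,f=1) a[fast]=0 → fast++
(s=0,f=2) a[fast]=0 → fast++
(s=0,f=3) a[fast]=0 → fast++
(s=0,f=4) a[fast]=6≠0 swap→a[0]=6 → slow++,fast++
(s=1,f=5) a[fast]=2≠0 swap→a[1]=2 → slow++,fast++

slow=2, fast=6, a=[6, 2, 0, 0, 0, 0, 0, 7]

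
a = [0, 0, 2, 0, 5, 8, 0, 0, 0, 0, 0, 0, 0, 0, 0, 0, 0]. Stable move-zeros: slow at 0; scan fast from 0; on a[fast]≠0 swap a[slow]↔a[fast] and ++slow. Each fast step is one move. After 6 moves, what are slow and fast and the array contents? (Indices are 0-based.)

slow=3, fast=6, a=[2, 5, 8, 0, 0, 0, 0, 0, 0, 0, 0, 0, 0, 0, 0, 0, 0]

(s=0,f=0) a[fast]=0 → fast++
(s=0,f=1) a[fast]=0 → fast++
(s=0,f=2) a[fast]=2≠0 swap→a[0]=2 → slow++,fast++
(s=1,f=3) a[fast]=0 → fast++
(s=1,f=4) a[fast]=5≠0 swap→a[1]=5 → slow++,fast++
(s=2,f=5) a[fast]=8≠0 swap→a[2]=8 → slow++,fast++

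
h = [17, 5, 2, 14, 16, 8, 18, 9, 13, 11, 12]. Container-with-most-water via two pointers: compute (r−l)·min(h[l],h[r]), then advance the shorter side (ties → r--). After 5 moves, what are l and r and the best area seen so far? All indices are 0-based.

l=1, r=6, best area=120

[0,10] min(17,12)*10=120 best=120 * → r--
[0,9] min(17,11)*9=99 best=120 → r--
[0,8] min(17,13)*8=104 best=120 → r--
[0,7] min(17,9)*7=63 best=120 → r--
[0,6] min(17,18)*6=102 best=120 → l++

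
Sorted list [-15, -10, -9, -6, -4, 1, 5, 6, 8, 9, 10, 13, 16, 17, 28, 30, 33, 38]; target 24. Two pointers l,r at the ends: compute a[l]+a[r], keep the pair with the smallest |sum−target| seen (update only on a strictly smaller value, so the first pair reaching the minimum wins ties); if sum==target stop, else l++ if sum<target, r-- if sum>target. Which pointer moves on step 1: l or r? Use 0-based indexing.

[0,17] -15+38=23 d=1 * → l++

l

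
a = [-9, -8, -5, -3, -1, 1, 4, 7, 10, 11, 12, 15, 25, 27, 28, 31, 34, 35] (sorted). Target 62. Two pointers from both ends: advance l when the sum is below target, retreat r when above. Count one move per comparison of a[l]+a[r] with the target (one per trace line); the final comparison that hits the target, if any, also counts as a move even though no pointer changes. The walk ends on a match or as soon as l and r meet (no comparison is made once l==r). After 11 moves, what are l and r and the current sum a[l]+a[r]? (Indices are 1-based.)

l=12, r=18, sum=50

[1,18] -9+35=26 <62 → l++
[2,18] -8+35=27 <62 → l++
[3,18] -5+35=30 <62 → l++
[4,18] -3+35=32 <62 → l++
[5,18] -1+35=34 <62 → l++
[6,18] 1+35=36 <62 → l++
[7,18] 4+35=39 <62 → l++
[8,18] 7+35=42 <62 → l++
[9,18] 10+35=45 <62 → l++
[10,18] 11+35=46 <62 → l++
[11,18] 12+35=47 <62 → l++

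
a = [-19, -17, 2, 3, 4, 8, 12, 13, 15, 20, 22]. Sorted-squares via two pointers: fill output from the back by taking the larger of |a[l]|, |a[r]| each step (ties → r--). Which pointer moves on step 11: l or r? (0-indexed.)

[0,10] |-19|<=|22| out[10]=484 → r--
[0,9] |-19|<=|20| out[9]=400 → r--
[0,8] |-19|>|15| out[8]=361 → l++
[1,8] |-17|>|15| out[7]=289 → l++
[2,8] |2|<=|15| out[6]=225 → r--
[2,7] |2|<=|13| out[5]=169 → r--
[2,6] |2|<=|12| out[4]=144 → r--
[2,5] |2|<=|8| out[3]=64 → r--
[2,4] |2|<=|4| out[2]=16 → r--
[2,3] |2|<=|3| out[1]=9 → r--
[2,2] |2|<=|2| out[0]=4 → r--

r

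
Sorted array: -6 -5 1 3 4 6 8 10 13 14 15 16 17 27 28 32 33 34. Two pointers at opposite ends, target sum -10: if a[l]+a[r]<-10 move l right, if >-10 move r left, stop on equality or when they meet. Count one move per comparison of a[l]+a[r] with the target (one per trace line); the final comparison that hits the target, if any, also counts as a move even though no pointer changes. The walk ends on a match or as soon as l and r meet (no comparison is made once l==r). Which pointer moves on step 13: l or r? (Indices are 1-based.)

[1,18] -6+34=28 >-10 → r--
[1,17] -6+33=27 >-10 → r--
[1,16] -6+32=26 >-10 → r--
[1,15] -6+28=22 >-10 → r--
[1,14] -6+27=21 >-10 → r--
[1,13] -6+17=11 >-10 → r--
[1,12] -6+16=10 >-10 → r--
[1,11] -6+15=9 >-10 → r--
[1,10] -6+14=8 >-10 → r--
[1,9] -6+13=7 >-10 → r--
[1,8] -6+10=4 >-10 → r--
[1,7] -6+8=2 >-10 → r--
[1,6] -6+6=0 >-10 → r--

r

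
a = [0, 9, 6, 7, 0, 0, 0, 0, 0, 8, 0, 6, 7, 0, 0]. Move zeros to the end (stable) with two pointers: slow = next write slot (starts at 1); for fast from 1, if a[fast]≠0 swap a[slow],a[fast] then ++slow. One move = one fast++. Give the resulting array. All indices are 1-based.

(s=1,f=1) a[fast]=0 → fast++
(s=1,f=2) a[fast]=9≠0 swap→a[1]=9 → slow++,fast++
(s=2,f=3) a[fast]=6≠0 swap→a[2]=6 → slow++,fast++
(s=3,f=4) a[fast]=7≠0 swap→a[3]=7 → slow++,fast++
(s=4,f=5) a[fast]=0 → fast++
(s=4,f=6) a[fast]=0 → fast++
(s=4,f=7) a[fast]=0 → fast++
(s=4,f=8) a[fast]=0 → fast++
(s=4,f=9) a[fast]=0 → fast++
(s=4,f=10) a[fast]=8≠0 swap→a[4]=8 → slow++,fast++
(s=5,f=11) a[fast]=0 → fast++
(s=5,f=12) a[fast]=6≠0 swap→a[5]=6 → slow++,fast++
(s=6,f=13) a[fast]=7≠0 swap→a[6]=7 → slow++,fast++
(s=7,f=14) a[fast]=0 → fast++
(s=7,f=15) a[fast]=0 → fast++

[9, 6, 7, 8, 6, 7, 0, 0, 0, 0, 0, 0, 0, 0, 0]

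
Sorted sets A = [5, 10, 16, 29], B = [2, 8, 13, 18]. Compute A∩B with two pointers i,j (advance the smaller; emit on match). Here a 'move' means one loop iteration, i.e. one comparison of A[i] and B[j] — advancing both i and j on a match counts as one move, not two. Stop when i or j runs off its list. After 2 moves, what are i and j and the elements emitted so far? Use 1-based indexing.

i=1 j=1: 5>2, j++
i=1 j=2: 5<8, i++

i=2, j=2, emitted=[]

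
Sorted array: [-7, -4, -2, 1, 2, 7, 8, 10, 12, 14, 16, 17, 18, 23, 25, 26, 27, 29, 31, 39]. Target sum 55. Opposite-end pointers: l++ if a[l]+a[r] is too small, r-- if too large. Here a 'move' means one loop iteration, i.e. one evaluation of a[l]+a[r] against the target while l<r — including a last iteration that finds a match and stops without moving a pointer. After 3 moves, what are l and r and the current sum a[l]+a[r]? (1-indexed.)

[1,20] -7+39=32 <55 → l++
[2,20] -4+39=35 <55 → l++
[3,20] -2+39=37 <55 → l++

l=4, r=20, sum=40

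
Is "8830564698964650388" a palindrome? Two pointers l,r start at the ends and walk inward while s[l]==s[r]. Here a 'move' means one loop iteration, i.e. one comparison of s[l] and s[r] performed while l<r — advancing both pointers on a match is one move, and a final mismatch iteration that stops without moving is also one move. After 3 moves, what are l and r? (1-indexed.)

[1,19] '8'=='8' → l++,r--
[2,18] '8'=='8' → l++,r--
[3,17] '3'=='3' → l++,r--

l=4, r=16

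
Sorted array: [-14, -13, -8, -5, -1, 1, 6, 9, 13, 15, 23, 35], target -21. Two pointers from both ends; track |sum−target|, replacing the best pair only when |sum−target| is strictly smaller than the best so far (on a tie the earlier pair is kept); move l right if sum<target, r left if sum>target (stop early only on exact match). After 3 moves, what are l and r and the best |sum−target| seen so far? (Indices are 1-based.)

l=1, r=9, best |Δ|=22

l=1 r=12: -14+35=21 d=42 *, r--
l=1 r=11: -14+23=9 d=30 *, r--
l=1 r=10: -14+15=1 d=22 *, r--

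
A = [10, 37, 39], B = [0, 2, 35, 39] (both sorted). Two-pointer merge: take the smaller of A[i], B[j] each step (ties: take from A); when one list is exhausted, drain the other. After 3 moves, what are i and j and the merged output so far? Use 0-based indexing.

i=1, j=2, merged so far=[0, 2, 10]

i=0 j=0: A[i]=10>B[j]=0 take 0, j++
i=0 j=1: A[i]=10>B[j]=2 take 2, j++
i=0 j=2: A[i]=10<=B[j]=35 take 10, i++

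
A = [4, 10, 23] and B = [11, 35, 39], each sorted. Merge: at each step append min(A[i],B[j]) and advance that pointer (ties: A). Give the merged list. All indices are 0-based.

i=0 j=0: A[i]=4<=B[j]=11 take 4, i++
i=1 j=0: A[i]=10<=B[j]=11 take 10, i++
i=2 j=0: A[i]=23>B[j]=11 take 11, j++
i=2 j=1: A[i]=23<=B[j]=35 take 23, i++
i=3 j=1: A done, take B[j]=35, j++
i=3 j=2: A done, take B[j]=39, j++

[4, 10, 11, 23, 35, 39]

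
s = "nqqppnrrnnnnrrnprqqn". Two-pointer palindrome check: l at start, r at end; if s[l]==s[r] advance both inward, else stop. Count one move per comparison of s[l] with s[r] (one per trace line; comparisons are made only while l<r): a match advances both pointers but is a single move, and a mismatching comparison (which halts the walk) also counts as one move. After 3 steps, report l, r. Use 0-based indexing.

l=0 r=19: 'n'=='n', l++,r--
l=1 r=18: 'q'=='q', l++,r--
l=2 r=17: 'q'=='q', l++,r--

l=3, r=16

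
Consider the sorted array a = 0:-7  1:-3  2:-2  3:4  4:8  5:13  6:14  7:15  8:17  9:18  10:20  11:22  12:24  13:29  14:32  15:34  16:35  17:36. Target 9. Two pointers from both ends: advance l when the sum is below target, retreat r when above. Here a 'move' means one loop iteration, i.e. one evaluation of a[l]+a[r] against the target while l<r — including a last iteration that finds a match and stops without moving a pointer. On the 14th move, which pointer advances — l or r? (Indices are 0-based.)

[0,17] -7+36=29 >9 → r--
[0,16] -7+35=28 >9 → r--
[0,15] -7+34=27 >9 → r--
[0,14] -7+32=25 >9 → r--
[0,13] -7+29=22 >9 → r--
[0,12] -7+24=17 >9 → r--
[0,11] -7+22=15 >9 → r--
[0,10] -7+20=13 >9 → r--
[0,9] -7+18=11 >9 → r--
[0,8] -7+17=10 >9 → r--
[0,7] -7+15=8 <9 → l++
[1,7] -3+15=12 >9 → r--
[1,6] -3+14=11 >9 → r--
[1,5] -3+13=10 >9 → r--

r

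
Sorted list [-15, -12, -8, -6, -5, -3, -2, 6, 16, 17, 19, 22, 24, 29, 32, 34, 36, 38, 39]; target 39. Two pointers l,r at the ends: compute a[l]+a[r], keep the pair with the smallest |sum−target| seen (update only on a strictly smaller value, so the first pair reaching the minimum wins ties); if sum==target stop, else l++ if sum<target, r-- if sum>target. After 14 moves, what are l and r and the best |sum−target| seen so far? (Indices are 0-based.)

l=0 r=18: -15+39=24 d=15 *, l++
l=1 r=18: -12+39=27 d=12 *, l++
l=2 r=18: -8+39=31 d=8 *, l++
l=3 r=18: -6+39=33 d=6 *, l++
l=4 r=18: -5+39=34 d=5 *, l++
l=5 r=18: -3+39=36 d=3 *, l++
l=6 r=18: -2+39=37 d=2 *, l++
l=7 r=18: 6+39=45 d=6, r--
l=7 r=17: 6+38=44 d=5, r--
l=7 r=16: 6+36=42 d=3, r--
l=7 r=15: 6+34=40 d=1 *, r--
l=7 r=14: 6+32=38 d=1, l++
l=8 r=14: 16+32=48 d=9, r--
l=8 r=13: 16+29=45 d=6, r--

l=8, r=12, best |Δ|=1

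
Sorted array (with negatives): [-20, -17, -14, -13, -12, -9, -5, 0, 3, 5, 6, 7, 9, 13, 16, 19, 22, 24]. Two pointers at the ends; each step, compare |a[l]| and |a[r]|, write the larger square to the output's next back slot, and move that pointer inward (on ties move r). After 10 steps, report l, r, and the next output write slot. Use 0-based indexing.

l=0 r=17: |-20|<=|24| out[17]=576, r--
l=0 r=16: |-20|<=|22| out[16]=484, r--
l=0 r=15: |-20|>|19| out[15]=400, l++
l=1 r=15: |-17|<=|19| out[14]=361, r--
l=1 r=14: |-17|>|16| out[13]=289, l++
l=2 r=14: |-14|<=|16| out[12]=256, r--
l=2 r=13: |-14|>|13| out[11]=196, l++
l=3 r=13: |-13|<=|13| out[10]=169, r--
l=3 r=12: |-13|>|9| out[9]=169, l++
l=4 r=12: |-12|>|9| out[8]=144, l++

l=5, r=12, next write slot=7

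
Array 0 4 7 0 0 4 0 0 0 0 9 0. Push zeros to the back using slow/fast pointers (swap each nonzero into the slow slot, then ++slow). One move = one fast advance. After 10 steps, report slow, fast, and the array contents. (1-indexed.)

slow=4, fast=11, a=[4, 7, 4, 0, 0, 0, 0, 0, 0, 0, 9, 0]

slow=1 fast=1: a[fast]=0, fast++
slow=1 fast=2: a[fast]=4≠0 swap→a[1]=4, slow++,fast++
slow=2 fast=3: a[fast]=7≠0 swap→a[2]=7, slow++,fast++
slow=3 fast=4: a[fast]=0, fast++
slow=3 fast=5: a[fast]=0, fast++
slow=3 fast=6: a[fast]=4≠0 swap→a[3]=4, slow++,fast++
slow=4 fast=7: a[fast]=0, fast++
slow=4 fast=8: a[fast]=0, fast++
slow=4 fast=9: a[fast]=0, fast++
slow=4 fast=10: a[fast]=0, fast++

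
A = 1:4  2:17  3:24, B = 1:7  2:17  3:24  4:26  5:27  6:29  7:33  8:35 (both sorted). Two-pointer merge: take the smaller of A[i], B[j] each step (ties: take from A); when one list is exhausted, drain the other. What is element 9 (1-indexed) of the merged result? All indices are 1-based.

merged[9] = 29

i=1 j=1: A[i]=4<=B[j]=7 take 4, i++
i=2 j=1: A[i]=17>B[j]=7 take 7, j++
i=2 j=2: A[i]=17<=B[j]=17 take 17, i++
i=3 j=2: A[i]=24>B[j]=17 take 17, j++
i=3 j=3: A[i]=24<=B[j]=24 take 24, i++
i=4 j=3: A done, take B[j]=24, j++
i=4 j=4: A done, take B[j]=26, j++
i=4 j=5: A done, take B[j]=27, j++
i=4 j=6: A done, take B[j]=29, j++
i=4 j=7: A done, take B[j]=33, j++
i=4 j=8: A done, take B[j]=35, j++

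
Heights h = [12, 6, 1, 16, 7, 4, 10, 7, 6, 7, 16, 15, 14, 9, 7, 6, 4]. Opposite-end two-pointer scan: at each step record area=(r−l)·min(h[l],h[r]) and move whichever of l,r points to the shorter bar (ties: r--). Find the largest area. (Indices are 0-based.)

l=0 r=16: min(12,4)*16=64 best=64 *, r--
l=0 r=15: min(12,6)*15=90 best=90 *, r--
l=0 r=14: min(12,7)*14=98 best=98 *, r--
l=0 r=13: min(12,9)*13=117 best=117 *, r--
l=0 r=12: min(12,14)*12=144 best=144 *, l++
l=1 r=12: min(6,14)*11=66 best=144, l++
l=2 r=12: min(1,14)*10=10 best=144, l++
l=3 r=12: min(16,14)*9=126 best=144, r--
l=3 r=11: min(16,15)*8=120 best=144, r--
l=3 r=10: min(16,16)*7=112 best=144, r--
l=3 r=9: min(16,7)*6=42 best=144, r--
l=3 r=8: min(16,6)*5=30 best=144, r--
l=3 r=7: min(16,7)*4=28 best=144, r--
l=3 r=6: min(16,10)*3=30 best=144, r--
l=3 r=5: min(16,4)*2=8 best=144, r--
l=3 r=4: min(16,7)*1=7 best=144, r--

max area = 144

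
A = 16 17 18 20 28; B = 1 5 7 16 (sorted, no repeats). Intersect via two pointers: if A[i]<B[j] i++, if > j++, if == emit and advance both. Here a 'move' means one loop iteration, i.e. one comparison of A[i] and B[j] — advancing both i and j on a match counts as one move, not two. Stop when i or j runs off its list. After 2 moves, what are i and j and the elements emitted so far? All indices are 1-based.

i=1 j=1: 16>1, j++
i=1 j=2: 16>5, j++

i=1, j=3, emitted=[]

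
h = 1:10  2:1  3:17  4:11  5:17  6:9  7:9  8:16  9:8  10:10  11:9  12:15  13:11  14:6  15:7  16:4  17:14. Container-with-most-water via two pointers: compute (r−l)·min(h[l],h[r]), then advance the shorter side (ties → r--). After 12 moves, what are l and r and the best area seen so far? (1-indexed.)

l=3, r=7, best area=196

[1,17] min(10,14)*16=160 best=160 * → l++
[2,17] min(1,14)*15=15 best=160 → l++
[3,17] min(17,14)*14=196 best=196 * → r--
[3,16] min(17,4)*13=52 best=196 → r--
[3,15] min(17,7)*12=84 best=196 → r--
[3,14] min(17,6)*11=66 best=196 → r--
[3,13] min(17,11)*10=110 best=196 → r--
[3,12] min(17,15)*9=135 best=196 → r--
[3,11] min(17,9)*8=72 best=196 → r--
[3,10] min(17,10)*7=70 best=196 → r--
[3,9] min(17,8)*6=48 best=196 → r--
[3,8] min(17,16)*5=80 best=196 → r--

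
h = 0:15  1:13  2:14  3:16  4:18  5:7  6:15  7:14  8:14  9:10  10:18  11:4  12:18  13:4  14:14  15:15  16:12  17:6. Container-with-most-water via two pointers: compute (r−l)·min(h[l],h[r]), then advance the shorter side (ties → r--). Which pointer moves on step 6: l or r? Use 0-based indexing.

l

[0,17] min(15,6)*17=102 best=102 * → r--
[0,16] min(15,12)*16=192 best=192 * → r--
[0,15] min(15,15)*15=225 best=225 * → r--
[0,14] min(15,14)*14=196 best=225 → r--
[0,13] min(15,4)*13=52 best=225 → r--
[0,12] min(15,18)*12=180 best=225 → l++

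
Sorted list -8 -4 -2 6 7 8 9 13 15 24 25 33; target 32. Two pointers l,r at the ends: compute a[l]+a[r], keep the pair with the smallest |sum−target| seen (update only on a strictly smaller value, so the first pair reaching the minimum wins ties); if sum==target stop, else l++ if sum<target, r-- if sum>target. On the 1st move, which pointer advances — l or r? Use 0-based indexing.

l

l=0 r=11: -8+33=25 d=7 *, l++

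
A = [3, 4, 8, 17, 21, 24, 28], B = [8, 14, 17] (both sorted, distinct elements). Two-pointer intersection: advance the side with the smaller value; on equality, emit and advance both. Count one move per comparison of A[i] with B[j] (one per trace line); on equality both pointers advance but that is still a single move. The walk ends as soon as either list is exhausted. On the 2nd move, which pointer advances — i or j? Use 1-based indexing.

i=1 j=1: 3<8, i++
i=2 j=1: 4<8, i++

i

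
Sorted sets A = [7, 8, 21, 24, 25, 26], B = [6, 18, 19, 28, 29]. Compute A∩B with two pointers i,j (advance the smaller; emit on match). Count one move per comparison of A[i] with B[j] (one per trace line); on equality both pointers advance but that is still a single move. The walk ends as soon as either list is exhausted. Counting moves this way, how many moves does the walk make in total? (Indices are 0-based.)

9 moves

i=0 j=0: 7>6, j++
i=0 j=1: 7<18, i++
i=1 j=1: 8<18, i++
i=2 j=1: 21>18, j++
i=2 j=2: 21>19, j++
i=2 j=3: 21<28, i++
i=3 j=3: 24<28, i++
i=4 j=3: 25<28, i++
i=5 j=3: 26<28, i++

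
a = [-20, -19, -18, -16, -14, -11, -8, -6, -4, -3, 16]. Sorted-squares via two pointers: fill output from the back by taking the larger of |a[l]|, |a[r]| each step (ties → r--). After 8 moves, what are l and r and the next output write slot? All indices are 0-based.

l=7, r=9, next write slot=2

l=0 r=10: |-20|>|16| out[10]=400, l++
l=1 r=10: |-19|>|16| out[9]=361, l++
l=2 r=10: |-18|>|16| out[8]=324, l++
l=3 r=10: |-16|<=|16| out[7]=256, r--
l=3 r=9: |-16|>|-3| out[6]=256, l++
l=4 r=9: |-14|>|-3| out[5]=196, l++
l=5 r=9: |-11|>|-3| out[4]=121, l++
l=6 r=9: |-8|>|-3| out[3]=64, l++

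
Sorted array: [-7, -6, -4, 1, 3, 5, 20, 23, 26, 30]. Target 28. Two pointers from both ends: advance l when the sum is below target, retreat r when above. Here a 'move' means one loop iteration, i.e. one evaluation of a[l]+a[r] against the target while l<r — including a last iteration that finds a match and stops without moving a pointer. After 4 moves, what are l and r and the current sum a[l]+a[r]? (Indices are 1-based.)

l=4, r=9, sum=27

l=1 r=10: -7+30=23 <28, l++
l=2 r=10: -6+30=24 <28, l++
l=3 r=10: -4+30=26 <28, l++
l=4 r=10: 1+30=31 >28, r--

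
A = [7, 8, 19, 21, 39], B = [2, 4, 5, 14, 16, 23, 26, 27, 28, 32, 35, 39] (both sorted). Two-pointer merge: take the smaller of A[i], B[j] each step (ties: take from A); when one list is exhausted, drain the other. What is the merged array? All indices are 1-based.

i=1 j=1: A[i]=7>B[j]=2 take 2, j++
i=1 j=2: A[i]=7>B[j]=4 take 4, j++
i=1 j=3: A[i]=7>B[j]=5 take 5, j++
i=1 j=4: A[i]=7<=B[j]=14 take 7, i++
i=2 j=4: A[i]=8<=B[j]=14 take 8, i++
i=3 j=4: A[i]=19>B[j]=14 take 14, j++
i=3 j=5: A[i]=19>B[j]=16 take 16, j++
i=3 j=6: A[i]=19<=B[j]=23 take 19, i++
i=4 j=6: A[i]=21<=B[j]=23 take 21, i++
i=5 j=6: A[i]=39>B[j]=23 take 23, j++
i=5 j=7: A[i]=39>B[j]=26 take 26, j++
i=5 j=8: A[i]=39>B[j]=27 take 27, j++
i=5 j=9: A[i]=39>B[j]=28 take 28, j++
i=5 j=10: A[i]=39>B[j]=32 take 32, j++
i=5 j=11: A[i]=39>B[j]=35 take 35, j++
i=5 j=12: A[i]=39<=B[j]=39 take 39, i++
i=6 j=12: A done, take B[j]=39, j++

[2, 4, 5, 7, 8, 14, 16, 19, 21, 23, 26, 27, 28, 32, 35, 39, 39]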